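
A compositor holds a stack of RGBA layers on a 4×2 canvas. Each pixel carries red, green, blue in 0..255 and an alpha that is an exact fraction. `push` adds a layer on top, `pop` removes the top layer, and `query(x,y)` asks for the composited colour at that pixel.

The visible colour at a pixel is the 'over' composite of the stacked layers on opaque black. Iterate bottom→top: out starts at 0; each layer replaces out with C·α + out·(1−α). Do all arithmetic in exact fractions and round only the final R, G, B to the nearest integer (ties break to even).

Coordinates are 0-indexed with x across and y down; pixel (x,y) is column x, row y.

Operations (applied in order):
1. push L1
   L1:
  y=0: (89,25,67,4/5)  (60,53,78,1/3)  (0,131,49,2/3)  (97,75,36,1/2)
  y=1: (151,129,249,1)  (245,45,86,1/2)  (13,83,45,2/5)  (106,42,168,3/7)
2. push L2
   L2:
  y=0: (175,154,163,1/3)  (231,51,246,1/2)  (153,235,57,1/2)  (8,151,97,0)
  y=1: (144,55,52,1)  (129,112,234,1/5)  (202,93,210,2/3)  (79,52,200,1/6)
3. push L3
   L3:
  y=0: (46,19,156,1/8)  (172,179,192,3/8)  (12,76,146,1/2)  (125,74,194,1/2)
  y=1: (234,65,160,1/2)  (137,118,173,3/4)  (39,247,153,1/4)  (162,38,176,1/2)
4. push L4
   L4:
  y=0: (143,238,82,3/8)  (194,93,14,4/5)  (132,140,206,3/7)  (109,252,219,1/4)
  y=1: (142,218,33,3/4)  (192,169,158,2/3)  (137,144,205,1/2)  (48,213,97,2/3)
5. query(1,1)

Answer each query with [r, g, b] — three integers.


at x=1,y=1 over L1,L2,L3,L4:
after L1 α=1/2: [245/2, 45/2, 43]
after L2 α=1/5: [619/5, 202/5, 406/5]
after L3 α=3/4: [1337/10, 493/5, 3001/20]
after L4 α=2/3: [5177/30, 2183/15, 3107/20]
= [173, 146, 155]


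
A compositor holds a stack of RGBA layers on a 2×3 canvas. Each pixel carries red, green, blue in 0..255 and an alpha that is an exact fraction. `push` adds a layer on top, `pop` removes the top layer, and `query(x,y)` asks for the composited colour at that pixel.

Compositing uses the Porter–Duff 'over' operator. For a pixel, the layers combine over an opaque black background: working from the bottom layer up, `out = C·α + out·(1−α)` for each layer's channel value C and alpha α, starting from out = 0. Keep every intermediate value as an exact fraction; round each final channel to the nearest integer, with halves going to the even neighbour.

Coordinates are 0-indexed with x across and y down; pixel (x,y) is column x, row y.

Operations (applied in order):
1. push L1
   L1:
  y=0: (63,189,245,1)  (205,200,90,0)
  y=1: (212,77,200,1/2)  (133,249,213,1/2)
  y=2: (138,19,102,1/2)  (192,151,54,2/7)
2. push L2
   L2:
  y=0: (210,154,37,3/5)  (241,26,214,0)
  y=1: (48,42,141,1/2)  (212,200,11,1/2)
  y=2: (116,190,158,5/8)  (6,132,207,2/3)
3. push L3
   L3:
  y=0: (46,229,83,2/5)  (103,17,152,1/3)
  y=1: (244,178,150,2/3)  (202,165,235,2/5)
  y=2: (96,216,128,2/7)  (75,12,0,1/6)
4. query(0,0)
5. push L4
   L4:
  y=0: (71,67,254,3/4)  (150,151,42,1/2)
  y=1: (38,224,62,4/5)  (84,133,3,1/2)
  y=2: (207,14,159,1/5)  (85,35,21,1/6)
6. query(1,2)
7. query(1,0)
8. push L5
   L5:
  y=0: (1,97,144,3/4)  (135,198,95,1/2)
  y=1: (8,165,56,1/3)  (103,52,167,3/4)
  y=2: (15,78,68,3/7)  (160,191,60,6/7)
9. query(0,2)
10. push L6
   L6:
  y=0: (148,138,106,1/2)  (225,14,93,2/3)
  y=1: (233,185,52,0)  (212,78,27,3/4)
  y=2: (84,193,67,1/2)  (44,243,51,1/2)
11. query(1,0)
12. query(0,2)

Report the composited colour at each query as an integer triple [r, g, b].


(0,0) stack=L1,L2,L3; from [0,0,0]:
L1 α=1: [63, 189, 245]
L2 α=3/5: [756/5, 168, 601/5]
L3 α=2/5: [2728/25, 962/5, 2633/25]
= [109, 192, 105]

(1,2) stack=L1,L2,L3,L4; from [0,0,0]:
+L1 (α=2/7) → [384/7, 302/7, 108/7]
+L2 (α=2/3) → [156/7, 2150/21, 1002/7]
+L3 (α=1/6) → [435/14, 5501/63, 835/7]
+L4 (α=1/6) → [3365/84, 14855/189, 2161/21]
→ [40, 79, 103]

at x=1,y=0 over L1,L2,L3,L4:
+L1 (α=0) → [0, 0, 0]
+L2 (α=0) → [0, 0, 0]
+L3 (α=1/3) → [103/3, 17/3, 152/3]
+L4 (α=1/2) → [553/6, 235/3, 139/3]
= [92, 78, 46]

query (0,2) [L1,L2,L3,L4,L5] — begin 0,0,0
L1 α=1/2: [69, 19/2, 51]
L2 α=5/8: [787/8, 1957/16, 943/8]
L3 α=2/7: [5471/56, 16697/112, 6763/56]
L4 α=1/5: [8369/70, 17089/140, 8989/70]
L5 α=3/7: [18313/245, 25279/245, 25118/245]
= [75, 103, 103]

(1,0) stack=L1,L2,L3,L4,L5,L6; from [0,0,0]:
after L1 α=0: [0, 0, 0]
after L2 α=0: [0, 0, 0]
after L3 α=1/3: [103/3, 17/3, 152/3]
after L4 α=1/2: [553/6, 235/3, 139/3]
after L5 α=1/2: [1363/12, 829/6, 212/3]
after L6 α=2/3: [6763/36, 997/18, 770/9]
→ [188, 55, 86]

at x=0,y=2 over L1,L2,L3,L4,L5,L6:
after L1 α=1/2: [69, 19/2, 51]
after L2 α=5/8: [787/8, 1957/16, 943/8]
after L3 α=2/7: [5471/56, 16697/112, 6763/56]
after L4 α=1/5: [8369/70, 17089/140, 8989/70]
after L5 α=3/7: [18313/245, 25279/245, 25118/245]
after L6 α=1/2: [38893/490, 36282/245, 41533/490]
= [79, 148, 85]


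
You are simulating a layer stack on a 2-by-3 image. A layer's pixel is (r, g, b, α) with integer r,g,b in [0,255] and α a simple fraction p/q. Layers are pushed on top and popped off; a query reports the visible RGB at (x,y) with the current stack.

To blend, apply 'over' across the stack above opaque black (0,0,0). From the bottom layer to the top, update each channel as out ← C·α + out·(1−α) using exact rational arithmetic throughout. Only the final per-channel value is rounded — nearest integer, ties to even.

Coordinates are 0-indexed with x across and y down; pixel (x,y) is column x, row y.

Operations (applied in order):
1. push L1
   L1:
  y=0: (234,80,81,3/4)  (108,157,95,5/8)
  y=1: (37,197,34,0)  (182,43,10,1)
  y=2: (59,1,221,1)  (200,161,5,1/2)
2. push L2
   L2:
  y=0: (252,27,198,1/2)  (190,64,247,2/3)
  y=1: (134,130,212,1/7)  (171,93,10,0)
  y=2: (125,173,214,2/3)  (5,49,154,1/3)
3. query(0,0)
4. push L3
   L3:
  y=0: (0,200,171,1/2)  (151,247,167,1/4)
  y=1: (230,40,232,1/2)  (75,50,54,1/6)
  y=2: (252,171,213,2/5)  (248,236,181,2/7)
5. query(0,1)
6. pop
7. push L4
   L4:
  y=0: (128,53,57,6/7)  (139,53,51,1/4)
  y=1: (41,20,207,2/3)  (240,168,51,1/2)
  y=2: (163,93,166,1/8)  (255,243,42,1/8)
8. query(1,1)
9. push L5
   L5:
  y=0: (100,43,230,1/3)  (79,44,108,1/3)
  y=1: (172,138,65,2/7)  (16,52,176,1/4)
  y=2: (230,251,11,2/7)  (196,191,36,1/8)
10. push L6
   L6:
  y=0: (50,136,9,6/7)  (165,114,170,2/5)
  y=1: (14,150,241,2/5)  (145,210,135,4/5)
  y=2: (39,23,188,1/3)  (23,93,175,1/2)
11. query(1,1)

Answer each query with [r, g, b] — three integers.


(0,0) stack=L1,L2; from [0,0,0]:
L1 α=3/4: [351/2, 60, 243/4]
L2 α=1/2: [855/4, 87/2, 1035/8]
→ [214, 44, 129]

at x=0,y=1 over L1,L2,L3:
+L1 (α=0) → [0, 0, 0]
+L2 (α=1/7) → [134/7, 130/7, 212/7]
+L3 (α=1/2) → [872/7, 205/7, 918/7]
→ [125, 29, 131]

query (1,1) [L1,L2,L4] — begin 0,0,0
after L1 α=1: [182, 43, 10]
after L2 α=0: [182, 43, 10]
after L4 α=1/2: [211, 211/2, 61/2]
rounded: [211, 106, 30]

query (1,1) [L1,L2,L4,L5,L6] — begin 0,0,0
after L1 α=1: [182, 43, 10]
after L2 α=0: [182, 43, 10]
after L4 α=1/2: [211, 211/2, 61/2]
after L5 α=1/4: [649/4, 737/8, 535/8]
after L6 α=4/5: [2969/20, 7457/40, 971/8]
rounded: [148, 186, 121]


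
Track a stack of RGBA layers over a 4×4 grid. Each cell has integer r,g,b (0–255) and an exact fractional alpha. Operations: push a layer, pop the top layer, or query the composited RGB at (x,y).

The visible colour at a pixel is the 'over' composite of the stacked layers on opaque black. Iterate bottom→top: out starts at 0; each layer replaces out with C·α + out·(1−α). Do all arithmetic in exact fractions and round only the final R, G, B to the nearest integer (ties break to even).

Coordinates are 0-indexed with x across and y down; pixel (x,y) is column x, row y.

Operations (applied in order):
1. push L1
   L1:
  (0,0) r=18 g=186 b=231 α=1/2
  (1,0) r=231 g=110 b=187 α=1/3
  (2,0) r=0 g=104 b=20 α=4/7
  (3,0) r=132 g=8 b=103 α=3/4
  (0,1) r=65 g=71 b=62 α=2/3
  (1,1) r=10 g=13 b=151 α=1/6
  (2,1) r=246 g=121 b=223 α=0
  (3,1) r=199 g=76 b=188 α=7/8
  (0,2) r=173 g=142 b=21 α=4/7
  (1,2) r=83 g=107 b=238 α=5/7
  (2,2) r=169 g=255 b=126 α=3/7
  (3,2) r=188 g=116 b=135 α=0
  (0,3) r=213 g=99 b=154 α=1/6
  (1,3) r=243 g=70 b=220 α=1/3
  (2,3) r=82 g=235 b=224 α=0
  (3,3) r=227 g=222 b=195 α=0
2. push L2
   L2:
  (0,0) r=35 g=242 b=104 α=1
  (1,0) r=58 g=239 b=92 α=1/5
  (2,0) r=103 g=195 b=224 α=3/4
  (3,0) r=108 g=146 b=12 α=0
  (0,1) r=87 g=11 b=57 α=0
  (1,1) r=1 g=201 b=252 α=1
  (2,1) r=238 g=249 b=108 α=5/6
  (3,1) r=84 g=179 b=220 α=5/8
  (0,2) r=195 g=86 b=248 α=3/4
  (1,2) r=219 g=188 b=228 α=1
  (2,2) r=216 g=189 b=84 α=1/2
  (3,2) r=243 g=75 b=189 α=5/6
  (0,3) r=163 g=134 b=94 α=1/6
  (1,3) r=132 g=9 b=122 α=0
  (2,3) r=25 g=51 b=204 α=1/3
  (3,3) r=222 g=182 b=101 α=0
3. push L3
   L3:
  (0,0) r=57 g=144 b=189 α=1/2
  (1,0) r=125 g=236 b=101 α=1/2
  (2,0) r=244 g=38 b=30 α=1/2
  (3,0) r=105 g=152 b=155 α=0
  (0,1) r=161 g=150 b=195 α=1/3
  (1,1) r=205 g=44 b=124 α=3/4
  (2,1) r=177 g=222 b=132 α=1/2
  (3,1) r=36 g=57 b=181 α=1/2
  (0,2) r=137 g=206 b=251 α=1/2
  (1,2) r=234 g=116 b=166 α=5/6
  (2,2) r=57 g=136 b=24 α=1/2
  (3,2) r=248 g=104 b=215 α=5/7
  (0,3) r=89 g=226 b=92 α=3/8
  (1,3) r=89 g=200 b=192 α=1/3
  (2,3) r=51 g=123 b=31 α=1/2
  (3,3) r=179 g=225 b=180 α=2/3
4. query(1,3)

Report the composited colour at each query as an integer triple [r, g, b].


(1,3) stack=L1,L2,L3; from [0,0,0]:
+L1 (α=1/3) → [81, 70/3, 220/3]
+L2 (α=0) → [81, 70/3, 220/3]
+L3 (α=1/3) → [251/3, 740/9, 1016/9]
rounded: [84, 82, 113]


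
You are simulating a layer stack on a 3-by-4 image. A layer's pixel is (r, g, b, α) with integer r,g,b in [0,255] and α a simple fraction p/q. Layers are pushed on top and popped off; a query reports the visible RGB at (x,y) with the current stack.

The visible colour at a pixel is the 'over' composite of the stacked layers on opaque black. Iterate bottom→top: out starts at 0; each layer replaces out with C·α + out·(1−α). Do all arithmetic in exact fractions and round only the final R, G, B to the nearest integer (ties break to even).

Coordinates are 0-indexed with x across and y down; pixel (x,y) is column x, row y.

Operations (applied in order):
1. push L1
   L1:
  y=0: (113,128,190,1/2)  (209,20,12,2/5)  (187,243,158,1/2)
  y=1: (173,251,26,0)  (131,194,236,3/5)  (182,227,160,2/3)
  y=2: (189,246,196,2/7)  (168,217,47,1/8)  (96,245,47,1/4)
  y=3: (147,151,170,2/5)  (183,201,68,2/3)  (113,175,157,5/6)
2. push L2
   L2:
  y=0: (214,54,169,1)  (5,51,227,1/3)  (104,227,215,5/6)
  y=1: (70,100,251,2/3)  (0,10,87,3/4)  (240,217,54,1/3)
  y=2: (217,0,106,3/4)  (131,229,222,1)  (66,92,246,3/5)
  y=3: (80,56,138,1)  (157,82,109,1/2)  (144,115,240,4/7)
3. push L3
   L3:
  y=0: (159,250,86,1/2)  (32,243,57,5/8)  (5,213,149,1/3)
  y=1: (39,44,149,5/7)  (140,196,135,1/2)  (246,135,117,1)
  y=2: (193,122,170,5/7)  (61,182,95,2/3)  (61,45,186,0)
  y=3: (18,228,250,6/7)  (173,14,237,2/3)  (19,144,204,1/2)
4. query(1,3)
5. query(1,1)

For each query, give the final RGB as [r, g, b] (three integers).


query (1,3) [L1,L2,L3] — begin 0,0,0
+L1 (α=2/3) → [122, 134, 136/3]
+L2 (α=1/2) → [279/2, 108, 463/6]
+L3 (α=2/3) → [971/6, 136/3, 3307/18]
= [162, 45, 184]

(1,1) stack=L1,L2,L3; from [0,0,0]:
L1 α=3/5: [393/5, 582/5, 708/5]
L2 α=3/4: [393/20, 183/5, 2013/20]
L3 α=1/2: [3193/40, 1163/10, 4713/40]
→ [80, 116, 118]


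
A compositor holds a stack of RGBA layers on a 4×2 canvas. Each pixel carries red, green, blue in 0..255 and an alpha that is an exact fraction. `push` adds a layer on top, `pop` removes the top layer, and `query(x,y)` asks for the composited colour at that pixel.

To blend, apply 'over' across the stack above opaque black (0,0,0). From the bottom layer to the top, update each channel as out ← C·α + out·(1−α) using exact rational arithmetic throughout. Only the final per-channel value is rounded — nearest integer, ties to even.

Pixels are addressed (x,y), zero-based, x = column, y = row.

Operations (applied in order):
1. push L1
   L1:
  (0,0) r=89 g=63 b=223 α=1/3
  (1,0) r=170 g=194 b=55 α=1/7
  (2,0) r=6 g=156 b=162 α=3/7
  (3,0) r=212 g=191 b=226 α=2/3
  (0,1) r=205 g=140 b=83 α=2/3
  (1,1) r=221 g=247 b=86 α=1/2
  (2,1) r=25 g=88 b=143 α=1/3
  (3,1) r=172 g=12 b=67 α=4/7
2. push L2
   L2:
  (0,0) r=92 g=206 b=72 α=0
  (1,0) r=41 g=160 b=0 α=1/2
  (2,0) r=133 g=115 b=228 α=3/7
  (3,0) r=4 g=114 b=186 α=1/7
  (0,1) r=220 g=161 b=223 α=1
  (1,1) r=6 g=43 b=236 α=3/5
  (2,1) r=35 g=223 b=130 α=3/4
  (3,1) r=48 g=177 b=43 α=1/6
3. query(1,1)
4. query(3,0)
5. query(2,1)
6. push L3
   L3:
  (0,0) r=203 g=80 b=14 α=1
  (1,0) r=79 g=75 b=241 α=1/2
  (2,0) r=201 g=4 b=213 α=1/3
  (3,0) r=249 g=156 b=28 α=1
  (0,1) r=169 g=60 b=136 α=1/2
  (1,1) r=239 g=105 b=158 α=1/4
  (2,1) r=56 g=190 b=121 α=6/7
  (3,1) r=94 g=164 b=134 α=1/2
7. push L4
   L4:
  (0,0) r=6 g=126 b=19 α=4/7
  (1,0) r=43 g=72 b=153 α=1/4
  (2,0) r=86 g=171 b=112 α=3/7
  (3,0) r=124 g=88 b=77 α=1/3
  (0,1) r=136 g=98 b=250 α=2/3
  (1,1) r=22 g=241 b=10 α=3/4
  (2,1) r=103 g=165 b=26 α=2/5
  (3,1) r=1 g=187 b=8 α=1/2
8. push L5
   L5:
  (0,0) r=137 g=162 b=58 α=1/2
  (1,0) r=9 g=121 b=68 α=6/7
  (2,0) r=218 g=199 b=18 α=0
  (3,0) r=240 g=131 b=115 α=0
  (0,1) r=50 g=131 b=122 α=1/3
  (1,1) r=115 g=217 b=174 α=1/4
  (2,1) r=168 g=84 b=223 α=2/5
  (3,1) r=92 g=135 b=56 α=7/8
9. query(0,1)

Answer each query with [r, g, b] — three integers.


at x=1,y=1 over L1,L2:
L1 α=1/2: [221/2, 247/2, 43]
L2 α=3/5: [239/5, 376/5, 794/5]
→ [48, 75, 159]

(3,0) stack=L1,L2; from [0,0,0]:
+L1 (α=2/3) → [424/3, 382/3, 452/3]
+L2 (α=1/7) → [852/7, 878/7, 1090/7]
rounded: [122, 125, 156]

at x=2,y=1 over L1,L2:
after L1 α=1/3: [25/3, 88/3, 143/3]
after L2 α=3/4: [85/3, 2095/12, 1313/12]
→ [28, 175, 109]

query (0,1) [L1,L2,L3,L4,L5] — begin 0,0,0
after L1 α=2/3: [410/3, 280/3, 166/3]
after L2 α=1: [220, 161, 223]
after L3 α=1/2: [389/2, 221/2, 359/2]
after L4 α=2/3: [311/2, 613/6, 453/2]
after L5 α=1/3: [361/3, 1006/9, 575/3]
→ [120, 112, 192]


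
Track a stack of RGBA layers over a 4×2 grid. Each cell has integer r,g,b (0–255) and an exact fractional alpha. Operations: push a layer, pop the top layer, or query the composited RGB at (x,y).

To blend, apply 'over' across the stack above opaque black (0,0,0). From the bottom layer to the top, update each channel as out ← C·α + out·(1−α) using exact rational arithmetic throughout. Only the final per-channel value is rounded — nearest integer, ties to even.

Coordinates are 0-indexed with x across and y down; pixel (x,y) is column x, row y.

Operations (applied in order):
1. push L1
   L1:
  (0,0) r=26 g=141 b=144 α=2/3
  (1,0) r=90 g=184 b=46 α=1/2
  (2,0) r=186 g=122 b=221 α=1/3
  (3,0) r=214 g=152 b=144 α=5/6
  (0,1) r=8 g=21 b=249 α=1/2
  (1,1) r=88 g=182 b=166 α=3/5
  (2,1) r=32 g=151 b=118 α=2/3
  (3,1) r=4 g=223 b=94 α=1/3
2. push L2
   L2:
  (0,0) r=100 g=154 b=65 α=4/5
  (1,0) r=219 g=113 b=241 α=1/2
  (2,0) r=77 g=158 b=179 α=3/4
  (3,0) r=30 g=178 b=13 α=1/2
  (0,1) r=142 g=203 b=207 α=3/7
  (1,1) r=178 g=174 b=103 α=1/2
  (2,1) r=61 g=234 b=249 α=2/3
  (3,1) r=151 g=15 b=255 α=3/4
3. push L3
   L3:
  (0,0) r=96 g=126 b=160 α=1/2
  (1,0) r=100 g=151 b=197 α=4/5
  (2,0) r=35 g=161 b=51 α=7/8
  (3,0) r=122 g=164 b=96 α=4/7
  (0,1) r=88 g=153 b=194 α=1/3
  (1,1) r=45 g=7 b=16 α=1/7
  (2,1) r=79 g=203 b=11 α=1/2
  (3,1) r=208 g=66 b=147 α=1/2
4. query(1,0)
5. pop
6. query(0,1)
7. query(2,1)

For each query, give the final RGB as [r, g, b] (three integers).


at x=1,y=0 over L1,L2,L3:
+L1 (α=1/2) → [45, 92, 23]
+L2 (α=1/2) → [132, 205/2, 132]
+L3 (α=4/5) → [532/5, 1413/10, 184]
rounded: [106, 141, 184]

at x=0,y=1 over L1,L2:
L1 α=1/2: [4, 21/2, 249/2]
L2 α=3/7: [442/7, 93, 1119/7]
= [63, 93, 160]

query (2,1) [L1,L2] — begin 0,0,0
after L1 α=2/3: [64/3, 302/3, 236/3]
after L2 α=2/3: [430/9, 1706/9, 1730/9]
rounded: [48, 190, 192]


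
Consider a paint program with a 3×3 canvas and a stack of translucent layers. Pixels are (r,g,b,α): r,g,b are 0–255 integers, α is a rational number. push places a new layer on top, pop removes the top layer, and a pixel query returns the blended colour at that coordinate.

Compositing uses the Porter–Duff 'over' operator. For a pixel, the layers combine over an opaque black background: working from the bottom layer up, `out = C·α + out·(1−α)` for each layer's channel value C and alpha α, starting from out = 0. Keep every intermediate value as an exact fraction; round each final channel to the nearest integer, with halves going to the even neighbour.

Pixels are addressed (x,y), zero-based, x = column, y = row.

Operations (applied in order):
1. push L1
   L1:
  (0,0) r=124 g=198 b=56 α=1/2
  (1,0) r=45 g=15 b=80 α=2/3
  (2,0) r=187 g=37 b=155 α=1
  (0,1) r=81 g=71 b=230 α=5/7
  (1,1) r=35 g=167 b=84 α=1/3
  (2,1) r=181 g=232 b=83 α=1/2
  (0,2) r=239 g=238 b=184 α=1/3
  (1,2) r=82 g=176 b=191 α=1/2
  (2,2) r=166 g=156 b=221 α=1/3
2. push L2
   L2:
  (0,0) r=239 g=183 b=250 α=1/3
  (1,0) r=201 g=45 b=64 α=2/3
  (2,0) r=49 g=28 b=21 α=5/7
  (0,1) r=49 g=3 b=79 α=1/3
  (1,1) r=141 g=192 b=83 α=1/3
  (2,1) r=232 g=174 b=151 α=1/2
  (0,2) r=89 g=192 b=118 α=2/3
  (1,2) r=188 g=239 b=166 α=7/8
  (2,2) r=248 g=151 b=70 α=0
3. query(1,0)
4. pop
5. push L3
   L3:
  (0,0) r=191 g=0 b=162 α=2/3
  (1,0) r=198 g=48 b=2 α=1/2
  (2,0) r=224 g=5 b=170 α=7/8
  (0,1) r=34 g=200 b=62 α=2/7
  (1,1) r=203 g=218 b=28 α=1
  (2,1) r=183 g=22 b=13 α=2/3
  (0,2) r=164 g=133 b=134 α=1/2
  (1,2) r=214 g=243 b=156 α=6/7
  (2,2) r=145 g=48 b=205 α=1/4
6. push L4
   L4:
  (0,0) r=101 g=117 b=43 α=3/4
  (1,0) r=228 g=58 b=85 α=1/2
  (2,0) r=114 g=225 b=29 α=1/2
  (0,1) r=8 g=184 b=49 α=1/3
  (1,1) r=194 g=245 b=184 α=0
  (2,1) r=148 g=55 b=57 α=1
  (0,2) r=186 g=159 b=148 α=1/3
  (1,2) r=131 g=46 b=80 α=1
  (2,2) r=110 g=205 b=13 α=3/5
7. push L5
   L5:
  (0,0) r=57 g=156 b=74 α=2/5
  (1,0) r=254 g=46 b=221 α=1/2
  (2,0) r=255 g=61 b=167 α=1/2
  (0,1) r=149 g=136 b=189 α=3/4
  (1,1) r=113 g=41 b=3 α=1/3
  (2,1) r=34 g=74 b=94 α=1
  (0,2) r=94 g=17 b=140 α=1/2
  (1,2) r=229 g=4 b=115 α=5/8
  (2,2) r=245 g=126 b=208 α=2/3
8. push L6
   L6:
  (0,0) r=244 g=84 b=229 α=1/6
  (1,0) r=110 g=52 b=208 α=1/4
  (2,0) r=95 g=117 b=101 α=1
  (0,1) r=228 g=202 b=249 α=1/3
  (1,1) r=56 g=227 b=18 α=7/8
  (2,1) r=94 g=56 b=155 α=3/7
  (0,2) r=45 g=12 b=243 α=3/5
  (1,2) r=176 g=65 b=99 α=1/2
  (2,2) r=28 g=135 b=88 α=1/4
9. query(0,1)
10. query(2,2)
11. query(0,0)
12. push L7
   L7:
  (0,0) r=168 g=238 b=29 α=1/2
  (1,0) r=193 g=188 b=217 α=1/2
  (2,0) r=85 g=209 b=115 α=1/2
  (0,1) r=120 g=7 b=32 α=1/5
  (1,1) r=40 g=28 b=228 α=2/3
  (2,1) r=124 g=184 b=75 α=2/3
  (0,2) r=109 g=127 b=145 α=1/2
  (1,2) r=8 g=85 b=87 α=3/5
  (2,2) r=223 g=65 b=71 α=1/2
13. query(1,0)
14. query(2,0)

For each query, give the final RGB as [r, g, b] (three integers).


at x=1,y=0 over L1,L2:
+L1 (α=2/3) → [30, 10, 160/3]
+L2 (α=2/3) → [144, 100/3, 544/9]
→ [144, 33, 60]

at x=0,y=1 over L1,L3,L4,L5,L6:
after L1 α=5/7: [405/7, 355/7, 1150/7]
after L3 α=2/7: [2501/49, 4575/49, 6618/49]
after L4 α=1/3: [1798/49, 18166/147, 15637/147]
after L5 α=3/4: [23701/196, 39071/294, 49493/294]
after L6 α=1/3: [46045/294, 68765/441, 86096/441]
→ [157, 156, 195]

at x=2,y=2 over L1,L3,L4,L5,L6:
L1 α=1/3: [166/3, 52, 221/3]
L3 α=1/4: [311/4, 51, 213/2]
L4 α=3/5: [971/10, 717/5, 252/5]
L5 α=2/3: [1957/10, 659/5, 2332/15]
L6 α=1/4: [6151/40, 663/5, 693/5]
→ [154, 133, 139]

query (0,0) [L1,L3,L4,L5,L6] — begin 0,0,0
L1 α=1/2: [62, 99, 28]
L3 α=2/3: [148, 33, 352/3]
L4 α=3/4: [451/4, 96, 739/12]
L5 α=2/5: [1809/20, 120, 1331/20]
L6 α=1/6: [2785/24, 114, 749/8]
= [116, 114, 94]

at x=1,y=0 over L1,L3,L4,L5,L6,L7:
+L1 (α=2/3) → [30, 10, 160/3]
+L3 (α=1/2) → [114, 29, 83/3]
+L4 (α=1/2) → [171, 87/2, 169/3]
+L5 (α=1/2) → [425/2, 179/4, 416/3]
+L6 (α=1/4) → [1495/8, 745/16, 156]
+L7 (α=1/2) → [3039/16, 3753/32, 373/2]
→ [190, 117, 186]

at x=2,y=0 over L1,L3,L4,L5,L6,L7:
+L1 (α=1) → [187, 37, 155]
+L3 (α=7/8) → [1755/8, 9, 1345/8]
+L4 (α=1/2) → [2667/16, 117, 1577/16]
+L5 (α=1/2) → [6747/32, 89, 4249/32]
+L6 (α=1) → [95, 117, 101]
+L7 (α=1/2) → [90, 163, 108]
= [90, 163, 108]


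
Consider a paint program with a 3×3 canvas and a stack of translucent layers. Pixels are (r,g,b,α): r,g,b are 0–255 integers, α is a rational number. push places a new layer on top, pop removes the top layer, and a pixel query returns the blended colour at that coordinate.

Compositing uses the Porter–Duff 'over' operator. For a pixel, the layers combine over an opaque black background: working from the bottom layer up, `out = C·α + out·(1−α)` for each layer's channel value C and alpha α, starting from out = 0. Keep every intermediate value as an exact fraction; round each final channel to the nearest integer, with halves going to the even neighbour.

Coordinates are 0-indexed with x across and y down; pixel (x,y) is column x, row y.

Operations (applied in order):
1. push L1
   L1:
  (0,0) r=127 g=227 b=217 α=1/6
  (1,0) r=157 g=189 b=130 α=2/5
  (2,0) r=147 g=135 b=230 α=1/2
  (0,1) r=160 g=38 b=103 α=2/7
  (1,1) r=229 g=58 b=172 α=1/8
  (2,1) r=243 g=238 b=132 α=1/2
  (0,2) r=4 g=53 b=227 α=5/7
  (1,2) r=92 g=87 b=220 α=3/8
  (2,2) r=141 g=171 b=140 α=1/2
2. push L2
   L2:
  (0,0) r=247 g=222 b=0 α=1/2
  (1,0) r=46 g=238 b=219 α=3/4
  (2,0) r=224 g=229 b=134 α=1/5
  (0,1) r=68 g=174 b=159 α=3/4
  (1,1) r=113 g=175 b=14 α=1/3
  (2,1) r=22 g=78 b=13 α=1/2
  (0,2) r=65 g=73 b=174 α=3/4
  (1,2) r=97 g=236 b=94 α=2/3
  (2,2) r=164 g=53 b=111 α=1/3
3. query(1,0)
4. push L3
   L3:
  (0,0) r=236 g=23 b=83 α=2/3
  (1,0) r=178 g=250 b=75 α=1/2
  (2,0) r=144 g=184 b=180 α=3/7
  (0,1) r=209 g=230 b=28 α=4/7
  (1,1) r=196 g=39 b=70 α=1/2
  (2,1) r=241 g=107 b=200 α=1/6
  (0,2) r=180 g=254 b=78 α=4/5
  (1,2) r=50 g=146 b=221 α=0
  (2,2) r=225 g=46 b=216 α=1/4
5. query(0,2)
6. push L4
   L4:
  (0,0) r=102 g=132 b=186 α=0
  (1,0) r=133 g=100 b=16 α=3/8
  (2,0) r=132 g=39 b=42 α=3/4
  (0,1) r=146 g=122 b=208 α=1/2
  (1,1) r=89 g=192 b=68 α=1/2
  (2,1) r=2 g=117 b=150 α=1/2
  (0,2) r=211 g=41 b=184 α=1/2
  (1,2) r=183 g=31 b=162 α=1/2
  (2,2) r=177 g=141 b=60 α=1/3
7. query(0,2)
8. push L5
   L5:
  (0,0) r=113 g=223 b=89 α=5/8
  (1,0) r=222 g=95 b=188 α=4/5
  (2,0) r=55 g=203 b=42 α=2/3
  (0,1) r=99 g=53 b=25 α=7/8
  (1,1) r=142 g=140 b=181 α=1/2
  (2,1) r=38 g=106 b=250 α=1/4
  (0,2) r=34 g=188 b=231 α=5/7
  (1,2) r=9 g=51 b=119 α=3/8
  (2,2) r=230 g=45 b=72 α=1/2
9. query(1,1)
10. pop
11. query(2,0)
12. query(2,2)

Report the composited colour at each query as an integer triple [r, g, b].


at x=1,y=0 over L1,L2:
+L1 (α=2/5) → [314/5, 378/5, 52]
+L2 (α=3/4) → [251/5, 987/5, 709/4]
rounded: [50, 197, 177]

at x=0,y=2 over L1,L2,L3:
after L1 α=5/7: [20/7, 265/7, 1135/7]
after L2 α=3/4: [1385/28, 899/14, 4789/28]
after L3 α=4/5: [4309/28, 15123/70, 2705/28]
→ [154, 216, 97]

query (0,2) [L1,L2,L3,L4] — begin 0,0,0
after L1 α=5/7: [20/7, 265/7, 1135/7]
after L2 α=3/4: [1385/28, 899/14, 4789/28]
after L3 α=4/5: [4309/28, 15123/70, 2705/28]
after L4 α=1/2: [10217/56, 17993/140, 7857/56]
= [182, 129, 140]

(1,1) stack=L1,L2,L3,L4,L5; from [0,0,0]:
after L1 α=1/8: [229/8, 29/4, 43/2]
after L2 α=1/3: [227/4, 379/6, 19]
after L3 α=1/2: [1011/8, 613/12, 89/2]
after L4 α=1/2: [1723/16, 2917/24, 225/4]
after L5 α=1/2: [3995/32, 6277/48, 949/8]
→ [125, 131, 119]

at x=2,y=0 over L1,L2,L3,L4:
after L1 α=1/2: [147/2, 135/2, 115]
after L2 α=1/5: [518/5, 499/5, 594/5]
after L3 α=3/7: [4232/35, 4756/35, 5076/35]
after L4 α=3/4: [4523/35, 8851/140, 4743/70]
rounded: [129, 63, 68]

at x=2,y=2 over L1,L2,L3,L4:
+L1 (α=1/2) → [141/2, 171/2, 70]
+L2 (α=1/3) → [305/3, 224/3, 251/3]
+L3 (α=1/4) → [265/2, 135/2, 467/4]
+L4 (α=1/3) → [442/3, 92, 587/6]
rounded: [147, 92, 98]


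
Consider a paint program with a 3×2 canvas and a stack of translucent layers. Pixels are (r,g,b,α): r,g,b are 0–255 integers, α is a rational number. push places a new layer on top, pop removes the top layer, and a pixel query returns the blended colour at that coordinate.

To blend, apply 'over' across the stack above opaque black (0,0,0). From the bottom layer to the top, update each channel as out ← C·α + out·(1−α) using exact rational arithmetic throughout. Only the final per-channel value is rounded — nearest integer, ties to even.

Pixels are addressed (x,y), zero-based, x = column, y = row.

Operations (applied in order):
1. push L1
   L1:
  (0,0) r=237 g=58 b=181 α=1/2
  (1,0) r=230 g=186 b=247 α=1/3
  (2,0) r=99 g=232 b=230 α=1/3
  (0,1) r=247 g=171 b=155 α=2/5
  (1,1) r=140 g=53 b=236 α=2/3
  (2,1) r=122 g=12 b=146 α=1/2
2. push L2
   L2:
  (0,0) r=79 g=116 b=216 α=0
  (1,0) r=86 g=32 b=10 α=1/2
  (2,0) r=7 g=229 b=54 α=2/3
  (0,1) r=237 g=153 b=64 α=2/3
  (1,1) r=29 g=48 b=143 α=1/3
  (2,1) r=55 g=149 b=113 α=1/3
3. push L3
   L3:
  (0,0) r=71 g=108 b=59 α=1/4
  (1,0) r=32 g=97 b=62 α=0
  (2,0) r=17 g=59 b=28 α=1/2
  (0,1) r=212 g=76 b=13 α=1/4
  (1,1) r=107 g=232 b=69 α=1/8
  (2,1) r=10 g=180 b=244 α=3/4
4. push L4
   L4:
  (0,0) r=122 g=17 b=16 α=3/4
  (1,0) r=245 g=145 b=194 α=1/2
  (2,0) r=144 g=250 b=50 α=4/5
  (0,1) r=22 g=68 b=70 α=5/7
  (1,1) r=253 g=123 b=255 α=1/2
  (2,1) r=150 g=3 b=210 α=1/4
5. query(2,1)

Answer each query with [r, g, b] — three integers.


query (2,1) [L1,L2,L3,L4] — begin 0,0,0
+L1 (α=1/2) → [61, 6, 73]
+L2 (α=1/3) → [59, 161/3, 259/3]
+L3 (α=3/4) → [89/4, 1781/12, 2455/12]
+L4 (α=1/4) → [867/16, 1793/16, 3295/16]
rounded: [54, 112, 206]


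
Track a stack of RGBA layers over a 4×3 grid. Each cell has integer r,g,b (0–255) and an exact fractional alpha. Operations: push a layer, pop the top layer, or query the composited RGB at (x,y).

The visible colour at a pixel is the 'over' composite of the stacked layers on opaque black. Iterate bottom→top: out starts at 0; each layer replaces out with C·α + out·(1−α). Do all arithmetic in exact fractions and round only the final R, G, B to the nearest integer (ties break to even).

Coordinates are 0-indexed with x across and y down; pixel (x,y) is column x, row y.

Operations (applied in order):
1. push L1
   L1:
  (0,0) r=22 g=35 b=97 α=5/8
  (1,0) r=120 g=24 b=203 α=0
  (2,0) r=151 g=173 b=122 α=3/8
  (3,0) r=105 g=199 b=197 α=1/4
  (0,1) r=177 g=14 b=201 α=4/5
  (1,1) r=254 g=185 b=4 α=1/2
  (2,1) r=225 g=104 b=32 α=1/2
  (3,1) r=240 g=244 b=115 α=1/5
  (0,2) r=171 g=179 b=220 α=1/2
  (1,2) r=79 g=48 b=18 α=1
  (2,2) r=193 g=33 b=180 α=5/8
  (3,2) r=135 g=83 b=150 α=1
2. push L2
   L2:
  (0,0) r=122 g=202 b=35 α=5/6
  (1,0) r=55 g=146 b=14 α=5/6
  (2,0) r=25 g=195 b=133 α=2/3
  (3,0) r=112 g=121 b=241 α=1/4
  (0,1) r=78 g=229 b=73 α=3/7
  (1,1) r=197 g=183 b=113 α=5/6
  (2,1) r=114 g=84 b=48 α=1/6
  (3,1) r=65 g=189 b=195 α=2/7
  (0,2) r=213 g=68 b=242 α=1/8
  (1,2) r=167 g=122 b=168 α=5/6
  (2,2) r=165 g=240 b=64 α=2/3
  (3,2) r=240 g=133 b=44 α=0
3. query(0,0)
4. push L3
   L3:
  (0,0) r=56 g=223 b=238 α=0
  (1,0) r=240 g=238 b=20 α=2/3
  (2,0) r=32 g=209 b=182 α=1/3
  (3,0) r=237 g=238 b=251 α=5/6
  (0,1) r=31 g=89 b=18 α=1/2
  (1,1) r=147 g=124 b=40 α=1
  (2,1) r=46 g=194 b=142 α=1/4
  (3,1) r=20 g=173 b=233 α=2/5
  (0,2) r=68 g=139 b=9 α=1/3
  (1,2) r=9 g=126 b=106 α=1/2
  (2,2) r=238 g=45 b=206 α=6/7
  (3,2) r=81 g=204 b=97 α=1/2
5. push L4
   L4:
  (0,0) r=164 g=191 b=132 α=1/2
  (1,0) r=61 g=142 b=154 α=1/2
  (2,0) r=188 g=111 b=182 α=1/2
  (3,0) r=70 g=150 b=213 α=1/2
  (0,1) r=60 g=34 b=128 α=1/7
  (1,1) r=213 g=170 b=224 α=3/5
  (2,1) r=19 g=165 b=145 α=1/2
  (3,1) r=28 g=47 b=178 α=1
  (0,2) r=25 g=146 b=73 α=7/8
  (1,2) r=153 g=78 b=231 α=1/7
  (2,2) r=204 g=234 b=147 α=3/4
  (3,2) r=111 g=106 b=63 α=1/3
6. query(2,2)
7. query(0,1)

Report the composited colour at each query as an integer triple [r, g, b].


query (0,0) [L1,L2] — begin 0,0,0
after L1 α=5/8: [55/4, 175/8, 485/8]
after L2 α=5/6: [2495/24, 8255/48, 1885/48]
→ [104, 172, 39]

query (2,2) [L1,L2,L3,L4] — begin 0,0,0
after L1 α=5/8: [965/8, 165/8, 225/2]
after L2 α=2/3: [3605/24, 1335/8, 481/6]
after L3 α=6/7: [5411/24, 3495/56, 7897/42]
after L4 α=3/4: [20099/96, 42807/224, 26419/168]
rounded: [209, 191, 157]

(0,1) stack=L1,L2,L3,L4; from [0,0,0]:
+L1 (α=4/5) → [708/5, 56/5, 804/5]
+L2 (α=3/7) → [4002/35, 3659/35, 4311/35]
+L3 (α=1/2) → [5087/70, 3387/35, 4941/70]
+L4 (α=1/7) → [17361/245, 21512/245, 19303/245]
rounded: [71, 88, 79]


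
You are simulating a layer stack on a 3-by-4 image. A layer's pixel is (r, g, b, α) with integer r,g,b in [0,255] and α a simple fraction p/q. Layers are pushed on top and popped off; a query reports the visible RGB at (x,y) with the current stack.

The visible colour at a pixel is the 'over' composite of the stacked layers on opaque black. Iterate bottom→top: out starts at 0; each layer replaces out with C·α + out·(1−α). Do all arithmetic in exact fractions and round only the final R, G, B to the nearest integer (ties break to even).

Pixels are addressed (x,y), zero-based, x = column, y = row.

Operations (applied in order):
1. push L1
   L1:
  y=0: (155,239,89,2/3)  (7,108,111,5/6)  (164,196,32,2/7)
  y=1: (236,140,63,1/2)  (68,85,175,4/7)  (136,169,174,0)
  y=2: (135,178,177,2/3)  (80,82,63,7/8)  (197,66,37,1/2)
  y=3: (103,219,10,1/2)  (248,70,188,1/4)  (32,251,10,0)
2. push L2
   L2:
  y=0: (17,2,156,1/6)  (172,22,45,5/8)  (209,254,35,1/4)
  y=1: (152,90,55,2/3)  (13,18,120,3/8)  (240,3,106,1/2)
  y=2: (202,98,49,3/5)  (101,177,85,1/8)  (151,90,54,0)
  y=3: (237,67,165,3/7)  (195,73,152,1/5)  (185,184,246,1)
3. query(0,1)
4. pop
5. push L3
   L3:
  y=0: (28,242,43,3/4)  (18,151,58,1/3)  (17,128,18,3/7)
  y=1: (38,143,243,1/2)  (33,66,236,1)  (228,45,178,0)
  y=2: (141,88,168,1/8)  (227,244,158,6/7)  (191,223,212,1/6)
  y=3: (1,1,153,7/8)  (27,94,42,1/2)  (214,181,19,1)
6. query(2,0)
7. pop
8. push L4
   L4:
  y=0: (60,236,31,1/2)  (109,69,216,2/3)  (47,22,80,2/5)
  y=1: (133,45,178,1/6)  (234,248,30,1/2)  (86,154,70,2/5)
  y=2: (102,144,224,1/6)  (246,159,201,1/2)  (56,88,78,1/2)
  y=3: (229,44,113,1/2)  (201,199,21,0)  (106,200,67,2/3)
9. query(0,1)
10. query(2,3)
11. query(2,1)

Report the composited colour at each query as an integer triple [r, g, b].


at x=0,y=1 over L1,L2:
after L1 α=1/2: [118, 70, 63/2]
after L2 α=2/3: [422/3, 250/3, 283/6]
= [141, 83, 47]

query (2,0) [L1,L3] — begin 0,0,0
+L1 (α=2/7) → [328/7, 56, 64/7]
+L3 (α=3/7) → [1669/49, 608/7, 634/49]
→ [34, 87, 13]

at x=0,y=1 over L1,L4:
L1 α=1/2: [118, 70, 63/2]
L4 α=1/6: [241/2, 395/6, 671/12]
rounded: [120, 66, 56]

(2,3) stack=L1,L4; from [0,0,0]:
after L1 α=0: [0, 0, 0]
after L4 α=2/3: [212/3, 400/3, 134/3]
→ [71, 133, 45]

(2,1) stack=L1,L4; from [0,0,0]:
after L1 α=0: [0, 0, 0]
after L4 α=2/5: [172/5, 308/5, 28]
= [34, 62, 28]


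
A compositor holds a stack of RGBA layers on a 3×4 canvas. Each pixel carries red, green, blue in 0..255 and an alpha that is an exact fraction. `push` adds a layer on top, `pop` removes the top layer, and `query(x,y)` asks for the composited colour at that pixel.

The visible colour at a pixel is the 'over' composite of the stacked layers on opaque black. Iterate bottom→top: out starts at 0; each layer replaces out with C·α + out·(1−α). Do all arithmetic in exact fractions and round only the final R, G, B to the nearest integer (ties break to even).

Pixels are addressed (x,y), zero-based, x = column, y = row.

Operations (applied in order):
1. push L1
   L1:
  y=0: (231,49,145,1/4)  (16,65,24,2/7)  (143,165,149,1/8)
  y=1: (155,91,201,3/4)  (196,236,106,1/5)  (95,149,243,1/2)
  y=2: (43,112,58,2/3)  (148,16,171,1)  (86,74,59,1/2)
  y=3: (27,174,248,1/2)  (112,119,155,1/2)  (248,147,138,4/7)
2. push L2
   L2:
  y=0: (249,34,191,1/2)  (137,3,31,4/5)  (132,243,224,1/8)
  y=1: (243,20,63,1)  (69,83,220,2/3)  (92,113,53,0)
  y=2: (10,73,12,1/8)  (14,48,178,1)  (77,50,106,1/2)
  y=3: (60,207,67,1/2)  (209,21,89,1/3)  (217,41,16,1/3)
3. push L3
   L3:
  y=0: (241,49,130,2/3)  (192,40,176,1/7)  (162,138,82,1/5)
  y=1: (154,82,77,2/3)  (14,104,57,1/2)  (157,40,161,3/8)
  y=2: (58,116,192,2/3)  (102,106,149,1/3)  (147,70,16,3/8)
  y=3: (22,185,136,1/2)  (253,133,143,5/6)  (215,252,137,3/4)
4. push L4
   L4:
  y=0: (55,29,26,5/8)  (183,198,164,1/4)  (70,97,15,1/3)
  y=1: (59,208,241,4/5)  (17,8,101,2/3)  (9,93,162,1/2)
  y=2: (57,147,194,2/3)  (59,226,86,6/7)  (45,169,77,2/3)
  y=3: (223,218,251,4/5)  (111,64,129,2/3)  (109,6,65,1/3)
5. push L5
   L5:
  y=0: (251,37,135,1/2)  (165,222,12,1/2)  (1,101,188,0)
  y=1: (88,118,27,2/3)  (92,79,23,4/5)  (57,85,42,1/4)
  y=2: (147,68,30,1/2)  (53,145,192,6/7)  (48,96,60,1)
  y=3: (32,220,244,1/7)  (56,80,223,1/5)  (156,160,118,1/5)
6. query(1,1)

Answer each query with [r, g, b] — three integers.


query (1,1) [L1,L2,L3,L4,L5] — begin 0,0,0
+L1 (α=1/5) → [196/5, 236/5, 106/5]
+L2 (α=2/3) → [886/15, 1066/15, 2306/15]
+L3 (α=1/2) → [548/15, 1313/15, 3161/30]
+L4 (α=2/3) → [1058/45, 1553/45, 9221/90]
+L5 (α=4/5) → [17618/225, 15773/225, 17501/450]
→ [78, 70, 39]


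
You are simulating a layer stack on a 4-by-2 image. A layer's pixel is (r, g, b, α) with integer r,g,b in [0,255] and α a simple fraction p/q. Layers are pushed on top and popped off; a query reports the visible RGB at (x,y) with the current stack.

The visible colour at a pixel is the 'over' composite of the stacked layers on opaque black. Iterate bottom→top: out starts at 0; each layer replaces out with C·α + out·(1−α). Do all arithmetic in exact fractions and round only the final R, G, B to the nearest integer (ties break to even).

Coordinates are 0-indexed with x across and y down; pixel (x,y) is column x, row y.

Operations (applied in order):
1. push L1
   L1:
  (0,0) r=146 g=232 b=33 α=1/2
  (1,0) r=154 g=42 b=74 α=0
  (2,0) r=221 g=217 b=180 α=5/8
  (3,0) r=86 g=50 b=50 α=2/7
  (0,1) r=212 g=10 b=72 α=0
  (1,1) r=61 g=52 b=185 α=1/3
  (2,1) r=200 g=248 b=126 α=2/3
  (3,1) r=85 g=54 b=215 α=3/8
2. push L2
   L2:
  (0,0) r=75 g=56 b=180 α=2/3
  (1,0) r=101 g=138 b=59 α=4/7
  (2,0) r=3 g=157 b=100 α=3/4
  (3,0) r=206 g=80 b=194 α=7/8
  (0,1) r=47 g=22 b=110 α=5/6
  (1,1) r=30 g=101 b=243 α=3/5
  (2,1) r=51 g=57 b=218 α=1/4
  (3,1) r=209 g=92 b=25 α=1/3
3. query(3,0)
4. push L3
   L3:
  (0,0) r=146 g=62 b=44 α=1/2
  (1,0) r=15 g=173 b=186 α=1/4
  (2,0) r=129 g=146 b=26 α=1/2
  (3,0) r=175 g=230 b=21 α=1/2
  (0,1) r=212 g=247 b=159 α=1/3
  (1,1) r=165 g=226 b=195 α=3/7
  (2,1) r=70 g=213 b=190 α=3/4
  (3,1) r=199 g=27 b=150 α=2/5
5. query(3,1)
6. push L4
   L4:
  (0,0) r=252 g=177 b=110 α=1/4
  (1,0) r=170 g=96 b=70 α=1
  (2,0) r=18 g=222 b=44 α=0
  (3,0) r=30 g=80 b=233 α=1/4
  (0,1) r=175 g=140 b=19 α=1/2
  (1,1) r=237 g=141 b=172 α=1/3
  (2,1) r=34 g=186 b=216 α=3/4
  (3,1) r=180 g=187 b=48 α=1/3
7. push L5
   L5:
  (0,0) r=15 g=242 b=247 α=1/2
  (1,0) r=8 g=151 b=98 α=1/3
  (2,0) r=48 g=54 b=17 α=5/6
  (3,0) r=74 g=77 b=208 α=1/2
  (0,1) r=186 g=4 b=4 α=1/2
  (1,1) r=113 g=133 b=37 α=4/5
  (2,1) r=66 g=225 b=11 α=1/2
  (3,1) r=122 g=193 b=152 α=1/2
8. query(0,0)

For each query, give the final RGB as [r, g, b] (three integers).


at x=3,y=0 over L1,L2:
after L1 α=2/7: [172/7, 100/7, 100/7]
after L2 α=7/8: [5133/28, 1005/14, 4803/28]
rounded: [183, 72, 172]

at x=3,y=1 over L1,L2,L3:
+L1 (α=3/8) → [255/8, 81/4, 645/8]
+L2 (α=1/3) → [1091/12, 265/6, 745/12]
+L3 (α=2/5) → [2683/20, 373/10, 389/4]
→ [134, 37, 97]

at x=0,y=0 over L1,L2,L3,L4,L5:
L1 α=1/2: [73, 116, 33/2]
L2 α=2/3: [223/3, 76, 251/2]
L3 α=1/2: [661/6, 69, 339/4]
L4 α=1/4: [1165/8, 96, 1457/16]
L5 α=1/2: [1285/16, 169, 5409/32]
rounded: [80, 169, 169]


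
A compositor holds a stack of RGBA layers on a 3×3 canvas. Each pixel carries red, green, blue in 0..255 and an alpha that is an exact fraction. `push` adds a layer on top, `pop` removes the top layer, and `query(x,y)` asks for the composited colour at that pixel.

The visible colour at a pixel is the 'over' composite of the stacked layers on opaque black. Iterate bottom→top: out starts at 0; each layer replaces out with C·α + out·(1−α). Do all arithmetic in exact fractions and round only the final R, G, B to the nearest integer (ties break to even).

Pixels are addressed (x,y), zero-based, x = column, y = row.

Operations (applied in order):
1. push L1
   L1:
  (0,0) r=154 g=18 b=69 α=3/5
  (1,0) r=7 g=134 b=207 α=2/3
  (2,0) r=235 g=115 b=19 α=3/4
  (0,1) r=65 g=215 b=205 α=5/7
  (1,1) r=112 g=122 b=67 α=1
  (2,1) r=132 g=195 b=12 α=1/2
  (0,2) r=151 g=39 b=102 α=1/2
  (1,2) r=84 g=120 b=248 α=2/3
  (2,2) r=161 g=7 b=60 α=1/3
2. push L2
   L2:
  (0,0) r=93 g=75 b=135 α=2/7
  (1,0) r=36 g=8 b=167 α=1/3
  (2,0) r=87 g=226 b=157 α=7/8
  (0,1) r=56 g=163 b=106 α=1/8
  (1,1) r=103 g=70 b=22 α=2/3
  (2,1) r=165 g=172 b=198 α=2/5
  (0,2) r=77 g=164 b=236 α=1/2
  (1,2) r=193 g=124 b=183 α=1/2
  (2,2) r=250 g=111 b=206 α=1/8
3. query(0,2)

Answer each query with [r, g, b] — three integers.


(0,2) stack=L1,L2; from [0,0,0]:
after L1 α=1/2: [151/2, 39/2, 51]
after L2 α=1/2: [305/4, 367/4, 287/2]
= [76, 92, 144]


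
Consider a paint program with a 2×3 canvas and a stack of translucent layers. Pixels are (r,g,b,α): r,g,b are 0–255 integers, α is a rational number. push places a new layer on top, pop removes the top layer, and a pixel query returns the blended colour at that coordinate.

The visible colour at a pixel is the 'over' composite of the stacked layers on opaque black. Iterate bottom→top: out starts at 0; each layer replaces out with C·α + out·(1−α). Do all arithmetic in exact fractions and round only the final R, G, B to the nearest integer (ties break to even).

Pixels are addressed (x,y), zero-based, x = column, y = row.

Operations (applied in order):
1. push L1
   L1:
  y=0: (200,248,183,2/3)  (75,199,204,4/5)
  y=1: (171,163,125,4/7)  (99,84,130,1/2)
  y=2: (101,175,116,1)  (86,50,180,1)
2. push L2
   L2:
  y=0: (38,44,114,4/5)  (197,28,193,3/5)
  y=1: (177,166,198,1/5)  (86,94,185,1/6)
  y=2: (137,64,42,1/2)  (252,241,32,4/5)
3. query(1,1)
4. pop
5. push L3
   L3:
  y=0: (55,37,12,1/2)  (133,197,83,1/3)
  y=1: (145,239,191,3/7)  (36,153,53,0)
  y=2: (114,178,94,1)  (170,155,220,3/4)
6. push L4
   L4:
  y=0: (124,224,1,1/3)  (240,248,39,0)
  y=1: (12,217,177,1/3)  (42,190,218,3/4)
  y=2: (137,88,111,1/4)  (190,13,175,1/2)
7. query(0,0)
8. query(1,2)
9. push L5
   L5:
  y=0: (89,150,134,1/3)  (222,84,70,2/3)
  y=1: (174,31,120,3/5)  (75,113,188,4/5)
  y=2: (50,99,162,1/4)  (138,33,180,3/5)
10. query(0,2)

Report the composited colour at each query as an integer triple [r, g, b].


at x=1,y=1 over L1,L2:
L1 α=1/2: [99/2, 42, 65]
L2 α=1/6: [667/12, 152/3, 85]
rounded: [56, 51, 85]

at x=0,y=0 over L1,L3,L4:
after L1 α=2/3: [400/3, 496/3, 122]
after L3 α=1/2: [565/6, 607/6, 67]
after L4 α=1/3: [937/9, 1279/9, 45]
rounded: [104, 142, 45]

at x=1,y=2 over L1,L3,L4:
+L1 (α=1) → [86, 50, 180]
+L3 (α=3/4) → [149, 515/4, 210]
+L4 (α=1/2) → [339/2, 567/8, 385/2]
= [170, 71, 192]

query (0,2) [L1,L3,L4,L5] — begin 0,0,0
L1 α=1: [101, 175, 116]
L3 α=1: [114, 178, 94]
L4 α=1/4: [479/4, 311/2, 393/4]
L5 α=1/4: [1637/16, 1131/8, 1827/16]
rounded: [102, 141, 114]


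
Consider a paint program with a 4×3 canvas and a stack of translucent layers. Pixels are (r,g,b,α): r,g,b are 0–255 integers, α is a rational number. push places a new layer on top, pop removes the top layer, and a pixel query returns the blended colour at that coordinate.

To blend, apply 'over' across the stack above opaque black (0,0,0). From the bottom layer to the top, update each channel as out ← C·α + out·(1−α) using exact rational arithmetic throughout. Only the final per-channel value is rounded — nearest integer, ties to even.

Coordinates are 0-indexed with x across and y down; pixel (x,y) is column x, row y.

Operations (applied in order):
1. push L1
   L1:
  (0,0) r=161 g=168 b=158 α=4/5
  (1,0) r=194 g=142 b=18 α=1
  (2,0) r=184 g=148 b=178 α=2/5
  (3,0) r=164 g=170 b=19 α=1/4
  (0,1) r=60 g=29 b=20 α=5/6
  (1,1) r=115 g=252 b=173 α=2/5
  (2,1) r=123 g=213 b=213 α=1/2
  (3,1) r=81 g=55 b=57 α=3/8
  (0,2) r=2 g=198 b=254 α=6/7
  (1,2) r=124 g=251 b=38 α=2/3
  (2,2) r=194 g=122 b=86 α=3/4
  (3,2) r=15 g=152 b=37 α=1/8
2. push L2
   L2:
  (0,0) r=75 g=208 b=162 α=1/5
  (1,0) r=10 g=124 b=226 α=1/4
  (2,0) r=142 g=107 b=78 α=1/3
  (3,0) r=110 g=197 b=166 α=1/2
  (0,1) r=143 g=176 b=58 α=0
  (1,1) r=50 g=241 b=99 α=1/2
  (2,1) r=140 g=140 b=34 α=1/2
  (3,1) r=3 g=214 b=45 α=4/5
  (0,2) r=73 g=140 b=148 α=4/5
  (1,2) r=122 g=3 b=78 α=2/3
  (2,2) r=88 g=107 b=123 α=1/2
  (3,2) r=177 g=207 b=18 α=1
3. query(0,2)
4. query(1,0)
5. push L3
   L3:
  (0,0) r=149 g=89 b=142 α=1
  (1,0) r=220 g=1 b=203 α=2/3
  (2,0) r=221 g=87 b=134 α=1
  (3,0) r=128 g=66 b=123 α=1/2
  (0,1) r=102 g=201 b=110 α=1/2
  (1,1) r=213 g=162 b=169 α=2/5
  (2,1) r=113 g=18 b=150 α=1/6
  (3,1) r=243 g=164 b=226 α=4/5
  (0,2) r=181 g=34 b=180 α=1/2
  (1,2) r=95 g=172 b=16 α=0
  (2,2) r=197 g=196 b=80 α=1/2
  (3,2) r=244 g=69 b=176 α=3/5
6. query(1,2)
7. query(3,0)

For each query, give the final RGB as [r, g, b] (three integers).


(0,2) stack=L1,L2; from [0,0,0]:
L1 α=6/7: [12/7, 1188/7, 1524/7]
L2 α=4/5: [2056/35, 5108/35, 5668/35]
rounded: [59, 146, 162]

(1,0) stack=L1,L2; from [0,0,0]:
L1 α=1: [194, 142, 18]
L2 α=1/4: [148, 275/2, 70]
= [148, 138, 70]

(1,2) stack=L1,L2,L3; from [0,0,0]:
L1 α=2/3: [248/3, 502/3, 76/3]
L2 α=2/3: [980/9, 520/9, 544/9]
L3 α=0: [980/9, 520/9, 544/9]
→ [109, 58, 60]

at x=3,y=0 over L1,L2,L3:
+L1 (α=1/4) → [41, 85/2, 19/4]
+L2 (α=1/2) → [151/2, 479/4, 683/8]
+L3 (α=1/2) → [407/4, 743/8, 1667/16]
= [102, 93, 104]
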